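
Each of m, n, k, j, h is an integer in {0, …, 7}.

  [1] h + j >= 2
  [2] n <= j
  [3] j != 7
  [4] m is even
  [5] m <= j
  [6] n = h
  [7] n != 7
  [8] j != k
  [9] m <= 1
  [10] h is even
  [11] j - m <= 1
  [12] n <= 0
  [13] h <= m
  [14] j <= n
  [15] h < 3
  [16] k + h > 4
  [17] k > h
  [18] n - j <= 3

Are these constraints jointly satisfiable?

From constraints 9 and 13: h ≤ m ≤ 1. From constraints 12 and 14: j ≤ n ≤ 0. Hence h + j ≤ 1. But constraint 1 requires h + j ≥ 2, and 2 > 1. Contradiction.

Unsatisfiable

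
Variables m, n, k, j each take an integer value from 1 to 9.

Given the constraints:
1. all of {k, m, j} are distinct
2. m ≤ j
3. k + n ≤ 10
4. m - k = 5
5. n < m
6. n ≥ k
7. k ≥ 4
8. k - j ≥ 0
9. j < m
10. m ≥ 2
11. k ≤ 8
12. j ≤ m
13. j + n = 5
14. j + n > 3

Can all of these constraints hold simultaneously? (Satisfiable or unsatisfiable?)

From constraints 2 and 10: j ≥ m ≥ 2. From constraints 6 and 7: n ≥ k ≥ 4. Hence j + n ≥ 6. But constraint 13 requires j + n = 5, and 5 < 6. Contradiction.

Unsatisfiable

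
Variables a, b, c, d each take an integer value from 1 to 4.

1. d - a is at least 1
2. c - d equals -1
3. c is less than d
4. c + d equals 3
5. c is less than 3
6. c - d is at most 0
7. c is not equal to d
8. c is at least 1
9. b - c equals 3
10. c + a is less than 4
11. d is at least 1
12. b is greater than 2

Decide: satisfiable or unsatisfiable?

The assignment a = 1, b = 4, c = 1, d = 2 works:
  constraint 1 holds since d - a = 1.
  constraint 2 holds since c - d = -1.
  constraint 4 holds since c + d = 3.
The rest check out directly.

Satisfiable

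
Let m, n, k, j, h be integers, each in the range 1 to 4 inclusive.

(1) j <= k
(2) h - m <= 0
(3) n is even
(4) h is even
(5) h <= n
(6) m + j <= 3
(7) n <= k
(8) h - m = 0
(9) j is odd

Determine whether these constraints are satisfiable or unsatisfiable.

Satisfiable

Try m = 2, n = 4, k = 4, j = 1, h = 2.
Check constraint 2: h - m = 0; constraint 6: m + j = 3. The remaining constraints are straightforward to verify.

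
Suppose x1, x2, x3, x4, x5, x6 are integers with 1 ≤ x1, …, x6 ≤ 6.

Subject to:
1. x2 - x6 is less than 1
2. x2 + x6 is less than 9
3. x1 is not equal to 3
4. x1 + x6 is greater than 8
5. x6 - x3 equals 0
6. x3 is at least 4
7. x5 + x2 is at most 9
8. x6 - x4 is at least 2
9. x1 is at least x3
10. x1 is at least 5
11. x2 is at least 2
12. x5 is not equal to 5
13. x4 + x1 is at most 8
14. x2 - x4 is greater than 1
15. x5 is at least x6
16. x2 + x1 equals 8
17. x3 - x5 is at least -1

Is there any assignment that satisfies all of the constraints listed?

Try x1 = 5, x2 = 3, x3 = 5, x4 = 1, x5 = 6, x6 = 5.
Check constraint 1: x2 - x6 = -2; constraint 2: x2 + x6 = 8; constraint 4: x1 + x6 = 10. The remaining constraints are straightforward to verify.

Satisfiable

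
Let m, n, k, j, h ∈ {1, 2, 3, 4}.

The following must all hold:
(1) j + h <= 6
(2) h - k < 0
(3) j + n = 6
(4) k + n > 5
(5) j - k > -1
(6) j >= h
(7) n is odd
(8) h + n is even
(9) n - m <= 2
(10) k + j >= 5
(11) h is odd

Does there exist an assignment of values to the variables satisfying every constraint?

Satisfiable

The assignment m = 1, n = 3, k = 3, j = 3, h = 1 works:
  constraint 1 holds since j + h = 4.
  constraint 2 holds since h - k = -2.
The rest check out directly.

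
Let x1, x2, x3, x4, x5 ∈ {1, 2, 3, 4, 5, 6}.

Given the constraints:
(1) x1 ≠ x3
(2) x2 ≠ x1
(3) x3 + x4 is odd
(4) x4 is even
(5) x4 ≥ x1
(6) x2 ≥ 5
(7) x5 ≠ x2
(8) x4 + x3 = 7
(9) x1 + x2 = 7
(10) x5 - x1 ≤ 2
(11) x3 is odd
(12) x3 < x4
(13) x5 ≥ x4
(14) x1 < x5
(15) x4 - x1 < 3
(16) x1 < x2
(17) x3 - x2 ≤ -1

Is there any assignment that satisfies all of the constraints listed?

Satisfiable

Try x1 = 2, x2 = 5, x3 = 3, x4 = 4, x5 = 4.
Check constraint 8: x4 + x3 = 7; constraint 9: x1 + x2 = 7; constraint 10: x5 - x1 = 2. The remaining constraints are straightforward to verify.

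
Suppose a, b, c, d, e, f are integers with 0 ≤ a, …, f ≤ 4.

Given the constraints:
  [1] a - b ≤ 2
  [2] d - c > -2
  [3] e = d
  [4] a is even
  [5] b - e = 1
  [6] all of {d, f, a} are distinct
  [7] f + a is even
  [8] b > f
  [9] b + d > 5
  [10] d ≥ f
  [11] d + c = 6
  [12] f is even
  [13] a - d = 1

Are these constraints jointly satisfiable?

One satisfying assignment is a = 4, b = 4, c = 3, d = 3, e = 3, f = 2.
For the less obvious constraints — constraint 1: a - b = 0; constraint 2: d - c = 0; constraint 5: b - e = 1 — and the others hold by inspection.

Satisfiable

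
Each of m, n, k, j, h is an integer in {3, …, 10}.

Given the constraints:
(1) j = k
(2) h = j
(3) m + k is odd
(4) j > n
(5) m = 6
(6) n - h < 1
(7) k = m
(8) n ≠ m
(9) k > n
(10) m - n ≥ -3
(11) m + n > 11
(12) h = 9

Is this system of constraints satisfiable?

Unsatisfiable

Constraint 12 fixes h = 9 and constraint 5 fixes m = 6. Constraints 1, 2, and 7 give h = j = k = m, so h = m. But 9 ≠ 6 — contradiction.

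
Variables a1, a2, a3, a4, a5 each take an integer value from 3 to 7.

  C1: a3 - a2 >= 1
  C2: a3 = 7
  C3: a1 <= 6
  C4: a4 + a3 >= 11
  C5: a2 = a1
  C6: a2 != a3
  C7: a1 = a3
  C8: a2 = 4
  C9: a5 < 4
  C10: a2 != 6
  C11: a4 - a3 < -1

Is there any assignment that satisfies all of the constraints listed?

Unsatisfiable

Constraint 8 fixes a2 = 4 and constraint 2 fixes a3 = 7. Constraints 5 and 7 give a2 = a1 = a3, so a2 = a3. But 4 ≠ 7 — contradiction.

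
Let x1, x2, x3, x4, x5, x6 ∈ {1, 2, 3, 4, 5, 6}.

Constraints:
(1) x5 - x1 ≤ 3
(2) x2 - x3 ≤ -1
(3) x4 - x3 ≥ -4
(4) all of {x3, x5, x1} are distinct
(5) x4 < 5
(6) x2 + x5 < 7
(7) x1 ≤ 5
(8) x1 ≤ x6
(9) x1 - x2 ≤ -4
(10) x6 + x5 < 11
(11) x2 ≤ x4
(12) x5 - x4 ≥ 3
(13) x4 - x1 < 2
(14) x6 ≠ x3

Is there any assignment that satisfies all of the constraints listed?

Constraints 1, 2, 3, 9, and 12 give x1 − x5 ≥ -3, x5 − x4 ≥ 3, x4 − x3 ≥ -4, x3 − x2 ≥ 1, x2 − x1 ≥ 4.
Adding all 5 inequalities: the left sides telescope to 0, and the right sides sum to (-3) + 3 + (-4) + 1 + 4 = 1. So 0 ≥ 1, which is false.

Unsatisfiable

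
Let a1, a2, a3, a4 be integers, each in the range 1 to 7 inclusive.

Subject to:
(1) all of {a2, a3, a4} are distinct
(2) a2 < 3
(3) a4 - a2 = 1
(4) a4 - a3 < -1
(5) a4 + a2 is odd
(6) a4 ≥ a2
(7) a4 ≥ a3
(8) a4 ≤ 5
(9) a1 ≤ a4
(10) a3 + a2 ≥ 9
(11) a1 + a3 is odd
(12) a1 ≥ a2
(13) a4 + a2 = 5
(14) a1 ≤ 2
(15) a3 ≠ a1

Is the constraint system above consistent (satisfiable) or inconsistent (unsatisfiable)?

From constraints 7 and 8: a3 ≤ a4 ≤ 5. From constraints 12 and 14: a2 ≤ a1 ≤ 2. Hence a3 + a2 ≤ 7. But constraint 10 requires a3 + a2 ≥ 9, and 9 > 7. Contradiction.

Unsatisfiable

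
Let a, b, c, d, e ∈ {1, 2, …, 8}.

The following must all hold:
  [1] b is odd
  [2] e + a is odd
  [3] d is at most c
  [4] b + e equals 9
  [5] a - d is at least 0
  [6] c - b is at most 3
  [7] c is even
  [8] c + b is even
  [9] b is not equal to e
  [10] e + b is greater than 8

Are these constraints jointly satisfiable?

Constraint 7 makes c even and constraint 1 makes b odd, so c + b must be odd. Constraint 8 says c + b is even — contradiction.

Unsatisfiable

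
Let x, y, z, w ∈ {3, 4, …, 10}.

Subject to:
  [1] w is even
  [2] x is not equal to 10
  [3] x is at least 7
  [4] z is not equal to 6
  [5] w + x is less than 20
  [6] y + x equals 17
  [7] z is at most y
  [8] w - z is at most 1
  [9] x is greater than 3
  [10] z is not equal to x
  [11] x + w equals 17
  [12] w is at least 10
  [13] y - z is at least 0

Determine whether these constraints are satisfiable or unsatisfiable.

Try x = 7, y = 10, z = 9, w = 10.
Check constraint 5: w + x = 17; constraint 6: y + x = 17. The remaining constraints are straightforward to verify.

Satisfiable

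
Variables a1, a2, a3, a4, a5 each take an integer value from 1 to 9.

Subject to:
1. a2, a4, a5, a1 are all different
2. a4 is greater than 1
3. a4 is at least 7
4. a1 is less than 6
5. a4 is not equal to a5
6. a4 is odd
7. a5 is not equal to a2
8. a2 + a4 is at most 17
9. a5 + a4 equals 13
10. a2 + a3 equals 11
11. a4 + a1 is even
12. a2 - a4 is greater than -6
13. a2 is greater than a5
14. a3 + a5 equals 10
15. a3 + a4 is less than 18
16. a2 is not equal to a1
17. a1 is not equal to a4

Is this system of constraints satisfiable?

Setting (a1, a2, a3, a4, a5) = (1, 5, 6, 9, 4) satisfies everything: constraint 8: a2 + a4 = 14; constraint 9: a5 + a4 = 13, and the others follow.

Satisfiable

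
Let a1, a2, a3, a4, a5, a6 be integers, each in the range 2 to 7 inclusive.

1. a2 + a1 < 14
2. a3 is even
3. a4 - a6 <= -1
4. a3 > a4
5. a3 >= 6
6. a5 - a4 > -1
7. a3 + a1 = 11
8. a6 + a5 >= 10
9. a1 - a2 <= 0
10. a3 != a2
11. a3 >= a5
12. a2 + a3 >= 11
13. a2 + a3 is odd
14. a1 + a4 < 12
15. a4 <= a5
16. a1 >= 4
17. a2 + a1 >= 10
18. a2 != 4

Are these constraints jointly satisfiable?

Satisfiable

Setting (a1, a2, a3, a4, a5, a6) = (5, 7, 6, 4, 5, 7) satisfies everything: constraint 1: a2 + a1 = 12; constraint 3: a4 - a6 = -3, and the others follow.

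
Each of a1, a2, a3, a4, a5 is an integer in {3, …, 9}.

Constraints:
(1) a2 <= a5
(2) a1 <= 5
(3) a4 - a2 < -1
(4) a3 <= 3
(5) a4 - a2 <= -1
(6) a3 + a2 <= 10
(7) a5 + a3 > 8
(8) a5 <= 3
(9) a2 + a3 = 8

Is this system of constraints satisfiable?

Unsatisfiable

From constraints 1 and 8: a2 ≤ a5 ≤ 3. From constraint 4: a3 ≤ 3. Hence a2 + a3 ≤ 6. But constraint 9 requires a2 + a3 = 8, and 8 > 6. Contradiction.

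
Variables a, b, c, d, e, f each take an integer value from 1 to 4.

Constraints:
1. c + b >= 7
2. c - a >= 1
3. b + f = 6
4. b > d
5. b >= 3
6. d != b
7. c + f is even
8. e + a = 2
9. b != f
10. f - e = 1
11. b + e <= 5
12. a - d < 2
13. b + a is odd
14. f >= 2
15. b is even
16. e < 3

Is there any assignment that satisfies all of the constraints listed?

Satisfiable

Try a = 1, b = 4, c = 4, d = 2, e = 1, f = 2.
Check constraint 1: c + b = 8; constraint 2: c - a = 3. The remaining constraints are straightforward to verify.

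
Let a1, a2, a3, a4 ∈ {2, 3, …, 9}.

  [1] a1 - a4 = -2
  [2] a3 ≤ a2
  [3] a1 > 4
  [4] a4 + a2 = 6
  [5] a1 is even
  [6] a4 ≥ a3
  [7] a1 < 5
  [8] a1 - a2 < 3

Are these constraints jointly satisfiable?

Unsatisfiable

From constraint 3: a1 ≥ 5. From constraint 7: a1 ≤ 4. But 4 < 5, so no value of a1 works.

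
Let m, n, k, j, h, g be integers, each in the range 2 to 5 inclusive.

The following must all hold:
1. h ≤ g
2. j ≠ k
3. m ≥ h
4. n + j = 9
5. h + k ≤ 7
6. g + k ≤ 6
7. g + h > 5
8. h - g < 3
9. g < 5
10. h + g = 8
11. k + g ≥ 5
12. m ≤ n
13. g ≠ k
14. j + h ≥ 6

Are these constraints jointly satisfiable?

Satisfiable

Try m = 5, n = 5, k = 2, j = 4, h = 4, g = 4.
Check constraint 4: n + j = 9; constraint 5: h + k = 6; constraint 6: g + k = 6. The remaining constraints are straightforward to verify.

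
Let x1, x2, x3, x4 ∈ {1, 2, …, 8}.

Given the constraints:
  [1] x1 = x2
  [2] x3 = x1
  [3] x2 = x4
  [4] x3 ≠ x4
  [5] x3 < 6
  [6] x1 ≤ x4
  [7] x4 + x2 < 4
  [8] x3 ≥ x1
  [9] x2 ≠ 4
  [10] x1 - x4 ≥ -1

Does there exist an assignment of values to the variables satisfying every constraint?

Unsatisfiable

From constraints 1, 2, and 3, x3 = x1 = x2 = x4, so x3 = x4. But constraint 4 says x3 ≠ x4. Contradiction.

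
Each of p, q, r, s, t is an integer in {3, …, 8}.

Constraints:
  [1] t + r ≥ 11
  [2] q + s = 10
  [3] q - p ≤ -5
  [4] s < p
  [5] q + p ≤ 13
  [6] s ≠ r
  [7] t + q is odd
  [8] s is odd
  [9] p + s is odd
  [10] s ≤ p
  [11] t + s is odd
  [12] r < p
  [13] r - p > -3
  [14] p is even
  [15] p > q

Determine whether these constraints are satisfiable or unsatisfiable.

Satisfiable

Take p = 8, q = 3, r = 6, s = 7, t = 8. Then constraint 1: t + r = 14; constraint 2: q + s = 10; constraint 3: q - p = -5, and every other listed constraint is also met.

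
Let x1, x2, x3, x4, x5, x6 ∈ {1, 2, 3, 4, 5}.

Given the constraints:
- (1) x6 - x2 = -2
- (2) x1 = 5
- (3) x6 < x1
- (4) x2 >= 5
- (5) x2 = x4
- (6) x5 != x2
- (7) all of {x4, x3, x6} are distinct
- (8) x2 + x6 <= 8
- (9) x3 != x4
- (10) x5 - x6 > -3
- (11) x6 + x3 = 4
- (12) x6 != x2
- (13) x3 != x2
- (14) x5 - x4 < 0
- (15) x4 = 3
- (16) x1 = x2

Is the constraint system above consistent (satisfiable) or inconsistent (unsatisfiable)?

Constraint 2 fixes x1 = 5 and constraint 15 fixes x4 = 3. Constraints 5 and 16 give x1 = x2 = x4, so x1 = x4. But 5 ≠ 3 — contradiction.

Unsatisfiable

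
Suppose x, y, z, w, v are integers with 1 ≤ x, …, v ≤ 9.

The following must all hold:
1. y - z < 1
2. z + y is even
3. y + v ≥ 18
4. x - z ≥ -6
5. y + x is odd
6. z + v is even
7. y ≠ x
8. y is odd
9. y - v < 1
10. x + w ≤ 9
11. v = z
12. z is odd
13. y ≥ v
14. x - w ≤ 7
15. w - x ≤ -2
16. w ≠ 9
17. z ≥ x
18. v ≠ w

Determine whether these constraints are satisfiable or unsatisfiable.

Satisfiable

Take x = 6, y = 9, z = 9, w = 2, v = 9. Then constraint 1: y - z = 0; constraint 3: y + v = 18; constraint 4: x - z = -3, and every other listed constraint is also met.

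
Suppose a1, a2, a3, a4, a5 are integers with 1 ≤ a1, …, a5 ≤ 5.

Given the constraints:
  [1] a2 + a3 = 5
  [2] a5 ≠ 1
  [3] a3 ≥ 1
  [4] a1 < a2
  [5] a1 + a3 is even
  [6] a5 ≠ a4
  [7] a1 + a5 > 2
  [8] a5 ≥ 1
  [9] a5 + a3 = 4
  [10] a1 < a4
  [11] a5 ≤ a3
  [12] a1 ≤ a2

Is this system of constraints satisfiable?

Try a1 = 2, a2 = 3, a3 = 2, a4 = 4, a5 = 2.
Check constraint 1: a2 + a3 = 5; constraint 7: a1 + a5 = 4. The remaining constraints are straightforward to verify.

Satisfiable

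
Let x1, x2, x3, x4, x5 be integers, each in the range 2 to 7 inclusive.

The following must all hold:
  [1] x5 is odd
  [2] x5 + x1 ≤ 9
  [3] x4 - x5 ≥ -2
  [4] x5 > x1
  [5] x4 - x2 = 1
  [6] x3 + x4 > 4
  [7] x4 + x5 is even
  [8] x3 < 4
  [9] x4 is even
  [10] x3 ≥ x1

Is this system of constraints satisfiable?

Constraint 9 makes x4 even and constraint 1 makes x5 odd, so x4 + x5 must be odd. Constraint 7 says x4 + x5 is even — contradiction.

Unsatisfiable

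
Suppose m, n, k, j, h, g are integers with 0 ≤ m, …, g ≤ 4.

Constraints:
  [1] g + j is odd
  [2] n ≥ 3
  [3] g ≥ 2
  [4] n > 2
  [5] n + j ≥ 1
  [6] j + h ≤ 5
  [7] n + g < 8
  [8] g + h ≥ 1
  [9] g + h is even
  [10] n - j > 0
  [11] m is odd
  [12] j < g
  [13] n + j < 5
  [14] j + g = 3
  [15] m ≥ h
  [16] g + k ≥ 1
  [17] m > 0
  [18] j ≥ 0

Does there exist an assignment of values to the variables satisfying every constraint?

Try m = 3, n = 3, k = 2, j = 1, h = 2, g = 2.
Check constraint 5: n + j = 4; constraint 6: j + h = 3. The remaining constraints are straightforward to verify.

Satisfiable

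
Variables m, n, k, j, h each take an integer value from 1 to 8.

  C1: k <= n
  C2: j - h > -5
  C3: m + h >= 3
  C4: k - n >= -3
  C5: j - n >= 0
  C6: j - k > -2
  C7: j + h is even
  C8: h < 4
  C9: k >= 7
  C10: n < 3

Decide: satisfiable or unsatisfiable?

Unsatisfiable

From constraints 1 and 9: n ≥ k and k ≥ 7, so n ≥ 7. From constraint 10: n ≤ 2. But 2 < 7, so no value of n works.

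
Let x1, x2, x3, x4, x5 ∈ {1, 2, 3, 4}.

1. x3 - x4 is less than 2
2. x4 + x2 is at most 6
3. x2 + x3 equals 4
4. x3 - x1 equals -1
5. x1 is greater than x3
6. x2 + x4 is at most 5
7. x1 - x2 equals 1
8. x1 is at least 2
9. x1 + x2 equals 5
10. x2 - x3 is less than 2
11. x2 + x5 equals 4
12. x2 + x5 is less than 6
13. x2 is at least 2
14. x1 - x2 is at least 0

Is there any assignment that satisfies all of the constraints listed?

One satisfying assignment is x1 = 3, x2 = 2, x3 = 2, x4 = 2, x5 = 2.
For the less obvious constraints — constraint 1: x3 - x4 = 0; constraint 2: x4 + x2 = 4 — and the others hold by inspection.

Satisfiable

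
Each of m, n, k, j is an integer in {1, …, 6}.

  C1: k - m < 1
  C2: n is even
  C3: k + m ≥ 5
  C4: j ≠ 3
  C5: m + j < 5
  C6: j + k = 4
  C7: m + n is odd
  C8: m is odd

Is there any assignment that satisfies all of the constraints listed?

Setting (m, n, k, j) = (3, 4, 3, 1) satisfies everything: constraint 1: k - m = 0; constraint 3: k + m = 6, and the others follow.

Satisfiable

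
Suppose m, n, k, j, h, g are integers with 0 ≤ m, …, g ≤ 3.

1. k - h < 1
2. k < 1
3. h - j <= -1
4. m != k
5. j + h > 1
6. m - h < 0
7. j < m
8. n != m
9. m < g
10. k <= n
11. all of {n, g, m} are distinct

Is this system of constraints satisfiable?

Constraints 3, 6, and 7 give j < m, m < h, h < j. Chaining: j < m < h < j, which forces j < j — impossible.

Unsatisfiable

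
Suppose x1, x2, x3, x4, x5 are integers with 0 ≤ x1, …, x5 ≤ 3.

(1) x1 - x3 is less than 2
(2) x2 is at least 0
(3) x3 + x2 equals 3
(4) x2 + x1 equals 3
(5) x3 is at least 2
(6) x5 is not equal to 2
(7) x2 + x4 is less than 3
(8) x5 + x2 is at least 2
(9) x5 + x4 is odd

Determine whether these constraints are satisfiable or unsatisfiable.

Try x1 = 3, x2 = 0, x3 = 3, x4 = 0, x5 = 3.
Check constraint 1: x1 - x3 = 0; constraint 3: x3 + x2 = 3; constraint 4: x2 + x1 = 3. The remaining constraints are straightforward to verify.

Satisfiable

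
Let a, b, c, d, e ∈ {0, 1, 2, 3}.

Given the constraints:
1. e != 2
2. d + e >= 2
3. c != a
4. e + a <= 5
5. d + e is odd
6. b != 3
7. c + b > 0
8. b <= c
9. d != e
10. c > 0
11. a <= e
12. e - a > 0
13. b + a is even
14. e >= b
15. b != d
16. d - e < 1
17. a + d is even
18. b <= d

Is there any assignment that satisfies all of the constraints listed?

Satisfiable

One satisfying assignment is a = 0, b = 0, c = 3, d = 2, e = 3.
For the less obvious constraints — constraint 2: d + e = 5; constraint 4: e + a = 3; constraint 7: c + b = 3 — and the others hold by inspection.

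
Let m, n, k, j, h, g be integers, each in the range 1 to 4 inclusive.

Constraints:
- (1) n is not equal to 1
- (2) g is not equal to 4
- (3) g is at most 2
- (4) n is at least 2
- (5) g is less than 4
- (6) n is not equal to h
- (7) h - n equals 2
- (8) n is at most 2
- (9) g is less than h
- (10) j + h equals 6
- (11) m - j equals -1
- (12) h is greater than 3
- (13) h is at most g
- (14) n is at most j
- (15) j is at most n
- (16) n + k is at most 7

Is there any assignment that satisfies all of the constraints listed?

From constraints 8 and 15: j ≤ n ≤ 2. From constraints 3 and 13: h ≤ g ≤ 2. Hence j + h ≤ 4. But constraint 10 requires j + h = 6, and 6 > 4. Contradiction.

Unsatisfiable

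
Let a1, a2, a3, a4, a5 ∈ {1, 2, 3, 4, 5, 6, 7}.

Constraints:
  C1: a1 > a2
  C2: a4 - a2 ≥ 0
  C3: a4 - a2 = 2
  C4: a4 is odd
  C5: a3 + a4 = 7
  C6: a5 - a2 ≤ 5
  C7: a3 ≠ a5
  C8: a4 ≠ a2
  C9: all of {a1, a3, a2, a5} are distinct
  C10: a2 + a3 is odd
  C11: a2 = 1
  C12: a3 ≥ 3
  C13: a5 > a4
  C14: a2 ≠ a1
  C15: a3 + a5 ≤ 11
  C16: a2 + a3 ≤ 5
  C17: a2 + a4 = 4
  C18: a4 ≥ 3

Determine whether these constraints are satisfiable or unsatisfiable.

One satisfying assignment is a1 = 5, a2 = 1, a3 = 4, a4 = 3, a5 = 6.
For the less obvious constraints — constraint 2: a4 - a2 = 2; constraint 3: a4 - a2 = 2; constraint 5: a3 + a4 = 7 — and the others hold by inspection.

Satisfiable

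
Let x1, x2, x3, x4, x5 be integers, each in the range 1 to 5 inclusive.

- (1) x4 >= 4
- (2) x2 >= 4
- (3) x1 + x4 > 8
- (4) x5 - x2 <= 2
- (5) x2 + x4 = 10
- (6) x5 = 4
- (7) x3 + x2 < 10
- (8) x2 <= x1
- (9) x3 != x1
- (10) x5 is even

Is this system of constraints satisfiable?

Satisfiable

One satisfying assignment is x1 = 5, x2 = 5, x3 = 3, x4 = 5, x5 = 4.
For the less obvious constraints — constraint 3: x1 + x4 = 10; constraint 4: x5 - x2 = -1; constraint 5: x2 + x4 = 10 — and the others hold by inspection.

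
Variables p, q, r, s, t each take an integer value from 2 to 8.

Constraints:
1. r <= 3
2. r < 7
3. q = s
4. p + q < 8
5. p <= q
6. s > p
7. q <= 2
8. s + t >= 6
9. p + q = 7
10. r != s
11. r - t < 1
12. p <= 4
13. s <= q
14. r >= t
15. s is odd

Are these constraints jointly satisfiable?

From constraints 7 and 13: s ≤ q ≤ 2. From constraints 1 and 14: t ≤ r ≤ 3. Hence s + t ≤ 5. But constraint 8 requires s + t ≥ 6, and 6 > 5. Contradiction.

Unsatisfiable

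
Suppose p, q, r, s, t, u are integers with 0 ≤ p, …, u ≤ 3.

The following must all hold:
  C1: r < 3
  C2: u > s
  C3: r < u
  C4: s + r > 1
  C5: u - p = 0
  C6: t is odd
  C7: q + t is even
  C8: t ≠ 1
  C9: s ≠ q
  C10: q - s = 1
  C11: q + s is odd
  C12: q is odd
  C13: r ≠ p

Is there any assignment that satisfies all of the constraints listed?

Take p = 3, q = 3, r = 1, s = 2, t = 3, u = 3. Then constraint 4: s + r = 3; constraint 5: u - p = 0; constraint 10: q - s = 1, and every other listed constraint is also met.

Satisfiable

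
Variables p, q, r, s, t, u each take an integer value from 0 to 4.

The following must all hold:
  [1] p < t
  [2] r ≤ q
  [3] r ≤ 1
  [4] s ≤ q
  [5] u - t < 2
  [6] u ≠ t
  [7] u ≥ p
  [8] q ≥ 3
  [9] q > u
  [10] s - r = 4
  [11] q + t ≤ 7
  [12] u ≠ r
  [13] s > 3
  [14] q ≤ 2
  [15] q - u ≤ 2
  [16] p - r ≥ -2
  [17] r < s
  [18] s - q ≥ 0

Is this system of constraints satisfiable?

From constraint 13: s ≥ 4. From constraints 4 and 14: s ≤ q and q ≤ 2, so s ≤ 2. But 2 < 4, so no value of s works.

Unsatisfiable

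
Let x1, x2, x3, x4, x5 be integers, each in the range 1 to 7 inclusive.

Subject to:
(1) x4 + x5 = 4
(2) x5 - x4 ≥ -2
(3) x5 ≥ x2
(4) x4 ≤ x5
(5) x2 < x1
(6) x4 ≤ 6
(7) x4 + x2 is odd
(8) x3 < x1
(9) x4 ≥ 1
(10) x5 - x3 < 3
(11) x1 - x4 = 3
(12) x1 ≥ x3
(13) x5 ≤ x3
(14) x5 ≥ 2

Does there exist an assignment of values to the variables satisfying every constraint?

Try x1 = 5, x2 = 1, x3 = 2, x4 = 2, x5 = 2.
Check constraint 1: x4 + x5 = 4; constraint 2: x5 - x4 = 0; constraint 10: x5 - x3 = 0. The remaining constraints are straightforward to verify.

Satisfiable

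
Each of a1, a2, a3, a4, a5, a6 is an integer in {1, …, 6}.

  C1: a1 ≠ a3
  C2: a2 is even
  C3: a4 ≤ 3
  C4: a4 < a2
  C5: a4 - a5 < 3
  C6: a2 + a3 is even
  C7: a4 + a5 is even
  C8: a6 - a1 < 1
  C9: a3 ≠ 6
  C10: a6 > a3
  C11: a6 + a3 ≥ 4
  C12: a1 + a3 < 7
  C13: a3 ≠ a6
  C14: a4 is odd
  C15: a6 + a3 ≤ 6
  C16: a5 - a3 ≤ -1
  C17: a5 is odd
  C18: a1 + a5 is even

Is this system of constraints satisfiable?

Satisfiable

One satisfying assignment is a1 = 3, a2 = 2, a3 = 2, a4 = 1, a5 = 1, a6 = 3.
For the less obvious constraints — constraint 5: a4 - a5 = 0; constraint 8: a6 - a1 = 0 — and the others hold by inspection.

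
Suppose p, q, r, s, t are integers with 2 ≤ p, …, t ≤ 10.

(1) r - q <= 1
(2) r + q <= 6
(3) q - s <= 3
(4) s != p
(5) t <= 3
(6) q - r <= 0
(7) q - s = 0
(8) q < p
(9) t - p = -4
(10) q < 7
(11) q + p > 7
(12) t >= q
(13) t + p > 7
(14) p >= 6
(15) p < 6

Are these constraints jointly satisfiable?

Unsatisfiable

From constraint 14: p ≥ 6. From constraint 15: p ≤ 5. But 5 < 6, so no value of p works.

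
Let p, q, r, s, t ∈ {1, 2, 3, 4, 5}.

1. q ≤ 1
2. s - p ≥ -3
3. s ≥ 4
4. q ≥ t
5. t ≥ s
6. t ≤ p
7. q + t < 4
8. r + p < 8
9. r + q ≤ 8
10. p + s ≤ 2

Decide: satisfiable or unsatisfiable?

Unsatisfiable

From constraints 3 and 5: t ≥ s and s ≥ 4, so t ≥ 4. From constraints 1 and 4: t ≤ q and q ≤ 1, so t ≤ 1. But 1 < 4, so no value of t works.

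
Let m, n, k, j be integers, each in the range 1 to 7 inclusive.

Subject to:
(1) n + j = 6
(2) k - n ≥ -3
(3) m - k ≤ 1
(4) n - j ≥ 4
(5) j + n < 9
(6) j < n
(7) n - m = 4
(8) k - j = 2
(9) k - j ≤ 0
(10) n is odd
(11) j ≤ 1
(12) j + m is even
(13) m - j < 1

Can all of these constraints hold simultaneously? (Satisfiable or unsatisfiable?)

Constraints 2, 4, and 9 give n − j ≥ 4, j − k ≥ 0, k − n ≥ -3.
Adding all 3 inequalities: the left sides telescope to 0, and the right sides sum to 4 + 0 + (-3) = 1. So 0 ≥ 1, which is false.

Unsatisfiable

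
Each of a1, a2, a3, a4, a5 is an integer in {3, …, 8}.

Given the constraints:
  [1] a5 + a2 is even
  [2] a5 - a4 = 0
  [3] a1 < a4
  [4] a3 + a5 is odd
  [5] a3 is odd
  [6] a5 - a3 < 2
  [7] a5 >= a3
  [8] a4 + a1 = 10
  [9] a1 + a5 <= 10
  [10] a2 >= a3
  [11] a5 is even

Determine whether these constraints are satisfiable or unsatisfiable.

Take a1 = 4, a2 = 8, a3 = 5, a4 = 6, a5 = 6. Then constraint 2: a5 - a4 = 0; constraint 6: a5 - a3 = 1, and every other listed constraint is also met.

Satisfiable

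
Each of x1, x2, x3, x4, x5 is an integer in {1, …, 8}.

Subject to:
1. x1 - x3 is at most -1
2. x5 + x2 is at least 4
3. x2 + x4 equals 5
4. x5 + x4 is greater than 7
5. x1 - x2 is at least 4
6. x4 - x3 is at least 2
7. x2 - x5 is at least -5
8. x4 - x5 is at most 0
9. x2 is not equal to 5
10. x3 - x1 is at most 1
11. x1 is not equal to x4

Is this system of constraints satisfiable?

Constraints 1, 5, 6, 7, and 8 give x3 − x1 ≥ 1, x1 − x2 ≥ 4, x2 − x5 ≥ -5, x5 − x4 ≥ 0, x4 − x3 ≥ 2.
Adding all 5 inequalities: the left sides telescope to 0, and the right sides sum to 1 + 4 + (-5) + 0 + 2 = 2. So 0 ≥ 2, which is false.

Unsatisfiable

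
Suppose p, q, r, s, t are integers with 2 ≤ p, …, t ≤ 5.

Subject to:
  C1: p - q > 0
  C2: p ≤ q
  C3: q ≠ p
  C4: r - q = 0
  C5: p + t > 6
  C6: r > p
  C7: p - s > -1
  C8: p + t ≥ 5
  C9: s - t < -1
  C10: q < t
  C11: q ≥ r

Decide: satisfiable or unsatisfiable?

Constraints 1, 6, and 11 give p < r, r ≤ q, q < p. Chaining: p < r ≤ q < p, which forces p < p — impossible.

Unsatisfiable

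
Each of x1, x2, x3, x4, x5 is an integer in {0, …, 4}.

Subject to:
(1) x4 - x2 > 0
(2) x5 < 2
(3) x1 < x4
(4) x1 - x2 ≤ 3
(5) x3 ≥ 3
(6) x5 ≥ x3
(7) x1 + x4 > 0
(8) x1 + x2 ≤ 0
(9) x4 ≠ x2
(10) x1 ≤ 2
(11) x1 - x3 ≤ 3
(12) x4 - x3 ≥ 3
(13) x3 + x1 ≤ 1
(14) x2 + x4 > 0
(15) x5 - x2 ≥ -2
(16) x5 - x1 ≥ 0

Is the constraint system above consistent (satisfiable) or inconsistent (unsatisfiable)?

Unsatisfiable

From constraints 5 and 6: x5 ≥ x3 and x3 ≥ 3, so x5 ≥ 3. From constraint 2: x5 ≤ 1. But 1 < 3, so no value of x5 works.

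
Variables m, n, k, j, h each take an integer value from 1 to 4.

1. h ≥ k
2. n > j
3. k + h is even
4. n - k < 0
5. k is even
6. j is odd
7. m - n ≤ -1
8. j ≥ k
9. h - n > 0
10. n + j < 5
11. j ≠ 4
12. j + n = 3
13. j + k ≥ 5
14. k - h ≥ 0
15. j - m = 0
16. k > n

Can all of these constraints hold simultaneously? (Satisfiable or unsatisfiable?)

Constraints 2, 8, and 16 give n < k, k ≤ j, j < n. Chaining: n < k ≤ j < n, which forces n < n — impossible.

Unsatisfiable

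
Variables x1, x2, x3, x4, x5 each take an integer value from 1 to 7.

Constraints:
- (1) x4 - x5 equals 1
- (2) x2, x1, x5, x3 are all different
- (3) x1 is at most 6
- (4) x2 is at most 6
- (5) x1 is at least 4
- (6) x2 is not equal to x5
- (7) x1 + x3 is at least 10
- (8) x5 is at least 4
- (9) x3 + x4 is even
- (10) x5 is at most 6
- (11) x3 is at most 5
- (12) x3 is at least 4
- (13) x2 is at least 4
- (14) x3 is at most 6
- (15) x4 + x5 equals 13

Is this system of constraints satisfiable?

Unsatisfiable

Constraints 3, 4, 5, 8, 10, 12, 13, and 14 confine each of x2, x1, x5, x3 to the 3 values {4, …, 6}.
Constraint 2 requires all 4 of them to be distinct, but only 3 values are available — impossible by the pigeonhole principle.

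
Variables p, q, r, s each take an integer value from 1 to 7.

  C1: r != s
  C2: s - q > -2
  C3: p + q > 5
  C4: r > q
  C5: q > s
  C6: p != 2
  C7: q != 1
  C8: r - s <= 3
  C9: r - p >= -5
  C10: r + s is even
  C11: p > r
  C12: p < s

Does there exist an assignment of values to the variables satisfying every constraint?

Constraints 4, 5, 11, and 12 give r < p, p < s, s < q, q < r. Chaining: r < p < s < q < r, which forces r < r — impossible.

Unsatisfiable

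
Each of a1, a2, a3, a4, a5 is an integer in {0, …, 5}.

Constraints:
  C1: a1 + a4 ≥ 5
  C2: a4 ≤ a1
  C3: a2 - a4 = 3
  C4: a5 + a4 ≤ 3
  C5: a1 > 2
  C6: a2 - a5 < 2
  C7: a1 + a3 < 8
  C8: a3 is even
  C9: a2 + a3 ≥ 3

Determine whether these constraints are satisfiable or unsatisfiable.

One satisfying assignment is a1 = 5, a2 = 3, a3 = 0, a4 = 0, a5 = 2.
For the less obvious constraints — constraint 1: a1 + a4 = 5; constraint 3: a2 - a4 = 3; constraint 4: a5 + a4 = 2 — and the others hold by inspection.

Satisfiable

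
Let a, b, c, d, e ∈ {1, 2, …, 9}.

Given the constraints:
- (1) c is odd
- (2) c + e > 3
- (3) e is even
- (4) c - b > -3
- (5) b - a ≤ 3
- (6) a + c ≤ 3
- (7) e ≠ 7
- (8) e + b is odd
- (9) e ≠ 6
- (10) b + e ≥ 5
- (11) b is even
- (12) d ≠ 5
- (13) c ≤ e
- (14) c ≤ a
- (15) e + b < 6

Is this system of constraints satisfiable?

Unsatisfiable

Constraint 3 makes e even and constraint 11 makes b even, so e + b must be even. Constraint 8 says e + b is odd — contradiction.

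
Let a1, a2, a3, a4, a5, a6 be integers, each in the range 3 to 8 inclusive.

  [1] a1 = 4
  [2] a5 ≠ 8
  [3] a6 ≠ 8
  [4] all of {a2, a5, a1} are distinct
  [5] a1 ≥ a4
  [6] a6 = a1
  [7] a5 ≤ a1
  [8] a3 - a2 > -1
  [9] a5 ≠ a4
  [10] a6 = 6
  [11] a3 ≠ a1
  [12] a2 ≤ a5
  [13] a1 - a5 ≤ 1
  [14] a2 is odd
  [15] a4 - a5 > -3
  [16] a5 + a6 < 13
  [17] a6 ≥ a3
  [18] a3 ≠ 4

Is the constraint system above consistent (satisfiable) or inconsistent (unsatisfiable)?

Unsatisfiable

Constraint 10 fixes a6 = 6 and constraint 1 fixes a1 = 4, but constraint 6 requires a6 = a1. Since 6 ≠ 4, contradiction.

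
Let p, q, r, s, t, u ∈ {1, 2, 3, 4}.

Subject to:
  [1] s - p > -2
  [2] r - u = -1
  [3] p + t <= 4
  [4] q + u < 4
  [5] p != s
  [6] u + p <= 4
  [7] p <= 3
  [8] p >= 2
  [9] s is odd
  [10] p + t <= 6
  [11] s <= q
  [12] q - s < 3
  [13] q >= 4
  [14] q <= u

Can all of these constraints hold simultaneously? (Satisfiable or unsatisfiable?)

From constraints 13 and 14: u ≥ q ≥ 4. From constraint 8: p ≥ 2. Hence u + p ≥ 6. But constraint 6 requires u + p ≤ 4, and 4 < 6. Contradiction.

Unsatisfiable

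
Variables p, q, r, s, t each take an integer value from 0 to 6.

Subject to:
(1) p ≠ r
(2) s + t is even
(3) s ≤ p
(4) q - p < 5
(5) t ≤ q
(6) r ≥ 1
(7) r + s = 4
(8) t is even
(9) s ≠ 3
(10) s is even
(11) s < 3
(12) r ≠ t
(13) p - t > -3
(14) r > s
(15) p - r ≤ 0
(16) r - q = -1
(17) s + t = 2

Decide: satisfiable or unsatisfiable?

Take p = 2, q = 5, r = 4, s = 0, t = 2. Then constraint 4: q - p = 3; constraint 7: r + s = 4; constraint 13: p - t = 0, and every other listed constraint is also met.

Satisfiable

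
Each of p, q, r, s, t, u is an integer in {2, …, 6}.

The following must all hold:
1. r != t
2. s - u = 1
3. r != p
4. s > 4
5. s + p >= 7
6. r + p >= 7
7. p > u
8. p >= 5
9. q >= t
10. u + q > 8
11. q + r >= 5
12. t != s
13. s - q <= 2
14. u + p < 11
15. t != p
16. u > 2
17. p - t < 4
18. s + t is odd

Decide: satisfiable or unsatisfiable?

Satisfiable

One satisfying assignment is p = 5, q = 5, r = 3, s = 5, t = 2, u = 4.
For the less obvious constraints — constraint 2: s - u = 1; constraint 5: s + p = 10; constraint 6: r + p = 8 — and the others hold by inspection.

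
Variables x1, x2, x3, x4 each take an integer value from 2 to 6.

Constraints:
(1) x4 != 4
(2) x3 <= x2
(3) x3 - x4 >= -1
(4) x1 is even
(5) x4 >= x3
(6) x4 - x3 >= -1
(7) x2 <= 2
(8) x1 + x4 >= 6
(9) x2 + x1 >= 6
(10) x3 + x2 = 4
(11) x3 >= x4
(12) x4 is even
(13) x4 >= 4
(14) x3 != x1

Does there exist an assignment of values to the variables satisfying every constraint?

From constraints 11 and 13: x3 ≥ x4 and x4 ≥ 4, so x3 ≥ 4. From constraints 2 and 7: x3 ≤ x2 and x2 ≤ 2, so x3 ≤ 2. But 2 < 4, so no value of x3 works.

Unsatisfiable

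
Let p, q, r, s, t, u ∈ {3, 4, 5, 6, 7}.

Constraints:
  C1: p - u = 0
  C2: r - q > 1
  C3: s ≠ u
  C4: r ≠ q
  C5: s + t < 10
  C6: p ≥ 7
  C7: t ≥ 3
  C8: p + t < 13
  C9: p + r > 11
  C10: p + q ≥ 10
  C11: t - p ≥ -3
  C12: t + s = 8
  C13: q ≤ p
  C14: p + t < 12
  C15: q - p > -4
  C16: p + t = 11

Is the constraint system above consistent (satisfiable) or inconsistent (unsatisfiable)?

The assignment p = 7, q = 5, r = 7, s = 4, t = 4, u = 7 works:
  constraint 1 holds since p - u = 0.
  constraint 2 holds since r - q = 2.
The rest check out directly.

Satisfiable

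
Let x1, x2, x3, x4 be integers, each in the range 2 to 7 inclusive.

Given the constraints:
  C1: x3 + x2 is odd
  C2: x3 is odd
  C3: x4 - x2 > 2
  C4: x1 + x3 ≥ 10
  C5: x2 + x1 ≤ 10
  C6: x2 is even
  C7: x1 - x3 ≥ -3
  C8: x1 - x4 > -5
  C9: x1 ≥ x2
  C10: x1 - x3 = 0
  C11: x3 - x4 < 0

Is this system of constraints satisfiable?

Satisfiable

Try x1 = 5, x2 = 2, x3 = 5, x4 = 7.
Check constraint 3: x4 - x2 = 5; constraint 4: x1 + x3 = 10; constraint 5: x2 + x1 = 7. The remaining constraints are straightforward to verify.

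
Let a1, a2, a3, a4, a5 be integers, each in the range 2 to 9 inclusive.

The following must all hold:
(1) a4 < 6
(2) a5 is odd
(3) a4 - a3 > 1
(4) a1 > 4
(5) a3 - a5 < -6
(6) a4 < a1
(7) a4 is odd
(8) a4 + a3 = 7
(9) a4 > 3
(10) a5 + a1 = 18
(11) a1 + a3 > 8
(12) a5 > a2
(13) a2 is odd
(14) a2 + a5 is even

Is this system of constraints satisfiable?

Satisfiable

Setting (a1, a2, a3, a4, a5) = (9, 5, 2, 5, 9) satisfies everything: constraint 3: a4 - a3 = 3; constraint 5: a3 - a5 = -7, and the others follow.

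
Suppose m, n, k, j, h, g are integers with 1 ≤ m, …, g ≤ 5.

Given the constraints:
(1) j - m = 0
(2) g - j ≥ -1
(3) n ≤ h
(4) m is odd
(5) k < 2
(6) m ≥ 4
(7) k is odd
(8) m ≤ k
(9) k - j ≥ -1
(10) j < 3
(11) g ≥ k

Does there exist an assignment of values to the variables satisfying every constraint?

Unsatisfiable

From constraints 6 and 8: k ≥ m and m ≥ 4, so k ≥ 4. From constraint 5: k ≤ 1. But 1 < 4, so no value of k works.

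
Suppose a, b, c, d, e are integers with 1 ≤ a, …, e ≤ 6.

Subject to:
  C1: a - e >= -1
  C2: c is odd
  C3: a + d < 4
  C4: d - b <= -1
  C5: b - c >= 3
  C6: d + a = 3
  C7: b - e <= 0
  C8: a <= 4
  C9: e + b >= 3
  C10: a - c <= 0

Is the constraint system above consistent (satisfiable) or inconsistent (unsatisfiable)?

Unsatisfiable

Constraints 1, 5, 7, and 10 give e − b ≥ 0, b − c ≥ 3, c − a ≥ 0, a − e ≥ -1.
Adding all 4 inequalities: the left sides telescope to 0, and the right sides sum to 0 + 3 + 0 + (-1) = 2. So 0 ≥ 2, which is false.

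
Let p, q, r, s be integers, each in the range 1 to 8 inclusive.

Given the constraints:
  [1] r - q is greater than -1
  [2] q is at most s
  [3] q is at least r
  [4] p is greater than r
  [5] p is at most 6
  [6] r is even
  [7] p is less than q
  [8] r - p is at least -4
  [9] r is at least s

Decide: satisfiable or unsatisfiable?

Constraints 2, 4, 7, and 9 give p < q, q ≤ s, s ≤ r, r < p. Chaining: p < q ≤ s ≤ r < p, which forces p < p — impossible.

Unsatisfiable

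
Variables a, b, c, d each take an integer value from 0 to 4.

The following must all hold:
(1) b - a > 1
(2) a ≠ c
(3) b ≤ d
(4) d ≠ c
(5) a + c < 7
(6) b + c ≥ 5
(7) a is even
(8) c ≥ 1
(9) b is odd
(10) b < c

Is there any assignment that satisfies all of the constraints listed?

Satisfiable

Take a = 0, b = 3, c = 4, d = 3. Then constraint 1: b - a = 3; constraint 5: a + c = 4, and every other listed constraint is also met.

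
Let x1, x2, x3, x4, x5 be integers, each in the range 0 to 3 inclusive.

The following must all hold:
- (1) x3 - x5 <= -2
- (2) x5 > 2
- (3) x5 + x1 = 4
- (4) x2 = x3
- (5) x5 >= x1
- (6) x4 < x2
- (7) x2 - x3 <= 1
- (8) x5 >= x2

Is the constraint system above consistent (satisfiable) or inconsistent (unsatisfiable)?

Satisfiable

One satisfying assignment is x1 = 1, x2 = 1, x3 = 1, x4 = 0, x5 = 3.
For the less obvious constraints — constraint 1: x3 - x5 = -2; constraint 3: x5 + x1 = 4 — and the others hold by inspection.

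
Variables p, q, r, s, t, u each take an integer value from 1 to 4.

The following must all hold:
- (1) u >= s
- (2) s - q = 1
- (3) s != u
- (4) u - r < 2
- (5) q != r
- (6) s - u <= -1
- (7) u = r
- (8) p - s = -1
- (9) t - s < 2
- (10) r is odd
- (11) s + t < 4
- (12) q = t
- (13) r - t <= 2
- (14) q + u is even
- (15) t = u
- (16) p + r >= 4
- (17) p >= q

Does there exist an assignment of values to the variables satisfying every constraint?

From constraints 7, 12, and 15, q = t = u = r, so q = r. But constraint 5 says q ≠ r. Contradiction.

Unsatisfiable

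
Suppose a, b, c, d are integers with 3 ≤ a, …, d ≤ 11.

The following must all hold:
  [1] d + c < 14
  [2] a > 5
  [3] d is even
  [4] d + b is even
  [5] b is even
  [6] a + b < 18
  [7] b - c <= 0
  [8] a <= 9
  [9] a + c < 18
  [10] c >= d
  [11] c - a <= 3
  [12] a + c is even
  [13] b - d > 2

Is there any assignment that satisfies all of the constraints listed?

Satisfiable

The assignment a = 8, b = 8, c = 8, d = 4 works:
  constraint 1 holds since d + c = 12.
  constraint 6 holds since a + b = 16.
  constraint 7 holds since b - c = 0.
The rest check out directly.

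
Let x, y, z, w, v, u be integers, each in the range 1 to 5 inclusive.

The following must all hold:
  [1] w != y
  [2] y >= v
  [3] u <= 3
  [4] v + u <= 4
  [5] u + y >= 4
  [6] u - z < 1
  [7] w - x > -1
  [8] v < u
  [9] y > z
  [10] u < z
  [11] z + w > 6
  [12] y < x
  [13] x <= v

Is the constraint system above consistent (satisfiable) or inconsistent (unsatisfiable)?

Unsatisfiable

Constraints 8, 9, 10, 12, and 13 give x ≤ v, v < u, u < z, z < y, y < x. Chaining: x ≤ v < u < z < y < x, which forces x < x — impossible.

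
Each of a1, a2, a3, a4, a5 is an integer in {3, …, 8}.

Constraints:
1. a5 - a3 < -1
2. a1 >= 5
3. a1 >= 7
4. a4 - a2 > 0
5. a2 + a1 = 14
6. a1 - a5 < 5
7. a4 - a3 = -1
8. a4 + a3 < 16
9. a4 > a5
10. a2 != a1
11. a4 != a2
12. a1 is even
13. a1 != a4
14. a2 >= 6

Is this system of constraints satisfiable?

Satisfiable

Take a1 = 8, a2 = 6, a3 = 8, a4 = 7, a5 = 4. Then constraint 1: a5 - a3 = -4; constraint 4: a4 - a2 = 1; constraint 5: a2 + a1 = 14, and every other listed constraint is also met.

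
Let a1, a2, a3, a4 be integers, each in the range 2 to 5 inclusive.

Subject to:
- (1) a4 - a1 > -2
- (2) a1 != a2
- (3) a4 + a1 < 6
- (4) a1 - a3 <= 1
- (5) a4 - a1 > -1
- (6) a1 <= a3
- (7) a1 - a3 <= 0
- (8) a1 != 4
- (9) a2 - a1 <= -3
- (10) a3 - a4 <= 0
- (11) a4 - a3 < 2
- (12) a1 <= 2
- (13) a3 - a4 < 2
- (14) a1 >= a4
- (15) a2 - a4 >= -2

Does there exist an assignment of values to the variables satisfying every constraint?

Unsatisfiable

Constraints 7, 9, 10, and 15 give a2 − a4 ≥ -2, a4 − a3 ≥ 0, a3 − a1 ≥ 0, a1 − a2 ≥ 3.
Adding all 4 inequalities: the left sides telescope to 0, and the right sides sum to (-2) + 0 + 0 + 3 = 1. So 0 ≥ 1, which is false.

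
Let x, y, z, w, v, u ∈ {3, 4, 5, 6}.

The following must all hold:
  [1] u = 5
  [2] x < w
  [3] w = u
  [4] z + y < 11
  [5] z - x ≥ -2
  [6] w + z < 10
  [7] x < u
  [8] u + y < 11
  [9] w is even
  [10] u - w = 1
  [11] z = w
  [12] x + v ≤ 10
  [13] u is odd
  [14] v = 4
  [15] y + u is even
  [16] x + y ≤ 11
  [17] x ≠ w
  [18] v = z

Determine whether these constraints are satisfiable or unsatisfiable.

Constraint 14 fixes v = 4 and constraint 1 fixes u = 5. Constraints 3, 11, and 18 give v = z = w = u, so v = u. But 4 ≠ 5 — contradiction.

Unsatisfiable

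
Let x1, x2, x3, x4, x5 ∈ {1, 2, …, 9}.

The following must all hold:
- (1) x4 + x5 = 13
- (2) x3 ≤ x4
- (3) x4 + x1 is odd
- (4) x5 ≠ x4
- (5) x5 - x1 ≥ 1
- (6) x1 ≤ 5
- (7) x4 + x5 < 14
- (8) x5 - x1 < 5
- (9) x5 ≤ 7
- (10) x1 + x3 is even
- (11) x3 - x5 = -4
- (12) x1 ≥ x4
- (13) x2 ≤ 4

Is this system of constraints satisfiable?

From constraints 6 and 12: x4 ≤ x1 ≤ 5. From constraint 9: x5 ≤ 7. Hence x4 + x5 ≤ 12. But constraint 1 requires x4 + x5 = 13, and 13 > 12. Contradiction.

Unsatisfiable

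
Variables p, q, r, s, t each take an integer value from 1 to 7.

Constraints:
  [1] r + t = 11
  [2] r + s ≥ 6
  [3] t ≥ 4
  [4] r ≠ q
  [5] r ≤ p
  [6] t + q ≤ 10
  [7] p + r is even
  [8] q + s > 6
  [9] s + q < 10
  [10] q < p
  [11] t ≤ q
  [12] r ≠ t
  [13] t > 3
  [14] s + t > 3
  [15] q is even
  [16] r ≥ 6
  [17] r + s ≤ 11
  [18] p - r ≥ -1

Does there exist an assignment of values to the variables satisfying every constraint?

Satisfiable

One satisfying assignment is p = 7, q = 6, r = 7, s = 2, t = 4.
For the less obvious constraints — constraint 1: r + t = 11; constraint 2: r + s = 9; constraint 6: t + q = 10 — and the others hold by inspection.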